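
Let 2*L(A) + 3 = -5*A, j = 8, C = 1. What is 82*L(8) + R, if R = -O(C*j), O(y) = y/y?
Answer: -1764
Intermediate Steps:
O(y) = 1
L(A) = -3/2 - 5*A/2 (L(A) = -3/2 + (-5*A)/2 = -3/2 - 5*A/2)
R = -1 (R = -1*1 = -1)
82*L(8) + R = 82*(-3/2 - 5/2*8) - 1 = 82*(-3/2 - 20) - 1 = 82*(-43/2) - 1 = -1763 - 1 = -1764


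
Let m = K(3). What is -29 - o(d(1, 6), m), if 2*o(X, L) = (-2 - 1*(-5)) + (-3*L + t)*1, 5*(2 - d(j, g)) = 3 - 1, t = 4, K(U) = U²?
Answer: -19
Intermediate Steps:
d(j, g) = 8/5 (d(j, g) = 2 - (3 - 1)/5 = 2 - ⅕*2 = 2 - ⅖ = 8/5)
m = 9 (m = 3² = 9)
o(X, L) = 7/2 - 3*L/2 (o(X, L) = ((-2 - 1*(-5)) + (-3*L + 4)*1)/2 = ((-2 + 5) + (4 - 3*L)*1)/2 = (3 + (4 - 3*L))/2 = (7 - 3*L)/2 = 7/2 - 3*L/2)
-29 - o(d(1, 6), m) = -29 - (7/2 - 3/2*9) = -29 - (7/2 - 27/2) = -29 - 1*(-10) = -29 + 10 = -19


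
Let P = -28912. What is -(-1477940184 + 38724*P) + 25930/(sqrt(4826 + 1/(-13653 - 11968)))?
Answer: 2597528472 + 5186*sqrt(3167958377845)/24729389 ≈ 2.5975e+9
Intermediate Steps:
-(-1477940184 + 38724*P) + 25930/(sqrt(4826 + 1/(-13653 - 11968))) = -38724/(1/(-38166 - 28912)) + 25930/(sqrt(4826 + 1/(-13653 - 11968))) = -38724/(1/(-67078)) + 25930/(sqrt(4826 + 1/(-25621))) = -38724/(-1/67078) + 25930/(sqrt(4826 - 1/25621)) = -38724*(-67078) + 25930/(sqrt(123646945/25621)) = 2597528472 + 25930/((sqrt(3167958377845)/25621)) = 2597528472 + 25930*(sqrt(3167958377845)/123646945) = 2597528472 + 5186*sqrt(3167958377845)/24729389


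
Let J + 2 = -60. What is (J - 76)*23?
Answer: -3174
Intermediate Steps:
J = -62 (J = -2 - 60 = -62)
(J - 76)*23 = (-62 - 76)*23 = -138*23 = -3174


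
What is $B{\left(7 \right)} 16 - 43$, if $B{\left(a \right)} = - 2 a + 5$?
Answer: $-187$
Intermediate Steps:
$B{\left(a \right)} = 5 - 2 a$
$B{\left(7 \right)} 16 - 43 = \left(5 - 14\right) 16 - 43 = \left(-9\right) 16 - 43 = -144 - 43 = -187$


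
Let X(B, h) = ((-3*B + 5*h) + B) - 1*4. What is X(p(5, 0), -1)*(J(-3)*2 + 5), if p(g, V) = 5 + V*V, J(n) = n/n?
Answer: -133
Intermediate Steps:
J(n) = 1
p(g, V) = 5 + V²
X(B, h) = -4 - 2*B + 5*h (X(B, h) = (-2*B + 5*h) - 4 = -4 - 2*B + 5*h)
X(p(5, 0), -1)*(J(-3)*2 + 5) = (-4 - 2*(5 + 0²) + 5*(-1))*(1*2 + 5) = (-4 - 2*(5 + 0) - 5)*(2 + 5) = (-4 - 2*5 - 5)*7 = (-4 - 10 - 5)*7 = -19*7 = -133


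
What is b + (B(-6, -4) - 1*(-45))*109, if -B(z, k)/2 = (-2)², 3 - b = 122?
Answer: 3914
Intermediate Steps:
b = -119 (b = 3 - 1*122 = 3 - 122 = -119)
B(z, k) = -8 (B(z, k) = -2*(-2)² = -2*4 = -8)
b + (B(-6, -4) - 1*(-45))*109 = -119 + (-8 - 1*(-45))*109 = -119 + (-8 + 45)*109 = -119 + 37*109 = -119 + 4033 = 3914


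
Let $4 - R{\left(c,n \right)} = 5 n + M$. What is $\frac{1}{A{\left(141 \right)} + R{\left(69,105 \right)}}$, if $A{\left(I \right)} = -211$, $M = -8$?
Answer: $- \frac{1}{724} \approx -0.0013812$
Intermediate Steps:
$R{\left(c,n \right)} = 12 - 5 n$ ($R{\left(c,n \right)} = 4 - \left(5 n - 8\right) = 4 - \left(-8 + 5 n\right) = 12 - 5 n$)
$\frac{1}{A{\left(141 \right)} + R{\left(69,105 \right)}} = \frac{1}{-211 + \left(12 - 525\right)} = \frac{1}{-211 - 513} = \frac{1}{-724} = - \frac{1}{724}$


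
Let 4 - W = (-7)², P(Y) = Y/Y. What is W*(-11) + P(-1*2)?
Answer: 496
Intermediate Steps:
P(Y) = 1
W = -45 (W = 4 - 1*(-7)² = 4 - 1*49 = 4 - 49 = -45)
W*(-11) + P(-1*2) = -45*(-11) + 1 = 495 + 1 = 496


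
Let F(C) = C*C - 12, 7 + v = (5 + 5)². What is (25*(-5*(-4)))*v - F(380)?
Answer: -97888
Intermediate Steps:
v = 93 (v = -7 + (5 + 5)² = -7 + 10² = -7 + 100 = 93)
F(C) = -12 + C² (F(C) = C² - 12 = -12 + C²)
(25*(-5*(-4)))*v - F(380) = (25*(-5*(-4)))*93 - (-12 + 380²) = (25*20)*93 - (-12 + 144400) = 500*93 - 1*144388 = 46500 - 144388 = -97888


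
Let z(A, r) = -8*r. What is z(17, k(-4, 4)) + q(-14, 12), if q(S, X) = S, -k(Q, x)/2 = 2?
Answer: 18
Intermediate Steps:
k(Q, x) = -4 (k(Q, x) = -2*2 = -4)
z(17, k(-4, 4)) + q(-14, 12) = -8*(-4) - 14 = 32 - 14 = 18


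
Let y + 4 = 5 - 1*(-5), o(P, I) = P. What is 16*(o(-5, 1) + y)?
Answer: 16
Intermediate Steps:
y = 6 (y = -4 + (5 - 1*(-5)) = -4 + (5 + 5) = -4 + 10 = 6)
16*(o(-5, 1) + y) = 16*(-5 + 6) = 16*1 = 16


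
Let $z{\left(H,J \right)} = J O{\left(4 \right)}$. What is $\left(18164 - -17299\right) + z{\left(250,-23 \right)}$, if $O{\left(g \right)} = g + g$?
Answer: $35279$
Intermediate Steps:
$O{\left(g \right)} = 2 g$
$z{\left(H,J \right)} = 8 J$ ($z{\left(H,J \right)} = J 2 \cdot 4 = J 8 = 8 J$)
$\left(18164 - -17299\right) + z{\left(250,-23 \right)} = \left(18164 - -17299\right) + 8 \left(-23\right) = \left(18164 + 17299\right) - 184 = 35463 - 184 = 35279$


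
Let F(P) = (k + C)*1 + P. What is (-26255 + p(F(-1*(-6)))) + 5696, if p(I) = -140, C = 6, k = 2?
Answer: -20699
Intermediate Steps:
F(P) = 8 + P (F(P) = (2 + 6)*1 + P = 8*1 + P = 8 + P)
(-26255 + p(F(-1*(-6)))) + 5696 = (-26255 - 140) + 5696 = -26395 + 5696 = -20699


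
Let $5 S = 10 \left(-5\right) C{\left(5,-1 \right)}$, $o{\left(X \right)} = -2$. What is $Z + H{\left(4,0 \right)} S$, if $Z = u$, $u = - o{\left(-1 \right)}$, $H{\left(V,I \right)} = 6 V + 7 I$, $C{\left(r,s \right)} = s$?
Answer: $242$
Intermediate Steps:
$S = 10$ ($S = \frac{10 \left(-5\right) \left(-1\right)}{5} = \frac{\left(-50\right) \left(-1\right)}{5} = \frac{1}{5} \cdot 50 = 10$)
$u = 2$ ($u = \left(-1\right) \left(-2\right) = 2$)
$Z = 2$
$Z + H{\left(4,0 \right)} S = 2 + \left(6 \cdot 4 + 7 \cdot 0\right) 10 = 2 + \left(24 + 0\right) 10 = 2 + 24 \cdot 10 = 2 + 240 = 242$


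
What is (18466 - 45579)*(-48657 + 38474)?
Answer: 276091679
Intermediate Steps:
(18466 - 45579)*(-48657 + 38474) = -27113*(-10183) = 276091679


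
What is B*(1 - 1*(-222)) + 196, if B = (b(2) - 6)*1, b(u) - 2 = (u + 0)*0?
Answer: -696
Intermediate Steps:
b(u) = 2 (b(u) = 2 + (u + 0)*0 = 2 + u*0 = 2 + 0 = 2)
B = -4 (B = (2 - 6)*1 = -4*1 = -4)
B*(1 - 1*(-222)) + 196 = -4*(1 - 1*(-222)) + 196 = -4*(1 + 222) + 196 = -4*223 + 196 = -892 + 196 = -696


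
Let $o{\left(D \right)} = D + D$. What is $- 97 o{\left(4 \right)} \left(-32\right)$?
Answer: $24832$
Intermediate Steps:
$o{\left(D \right)} = 2 D$
$- 97 o{\left(4 \right)} \left(-32\right) = - 97 \cdot 2 \cdot 4 \left(-32\right) = \left(-97\right) 8 \left(-32\right) = \left(-776\right) \left(-32\right) = 24832$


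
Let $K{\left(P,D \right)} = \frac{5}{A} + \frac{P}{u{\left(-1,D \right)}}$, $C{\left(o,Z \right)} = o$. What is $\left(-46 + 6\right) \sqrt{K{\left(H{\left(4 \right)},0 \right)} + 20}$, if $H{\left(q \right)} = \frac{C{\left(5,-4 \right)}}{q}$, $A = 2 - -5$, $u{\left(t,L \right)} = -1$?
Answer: $- \frac{20 \sqrt{3815}}{7} \approx -176.47$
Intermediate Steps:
$A = 7$ ($A = 2 + 5 = 7$)
$H{\left(q \right)} = \frac{5}{q}$
$K{\left(P,D \right)} = \frac{5}{7} - P$ ($K{\left(P,D \right)} = \frac{5}{7} + \frac{P}{-1} = 5 \cdot \frac{1}{7} + P \left(-1\right) = \frac{5}{7} - P$)
$\left(-46 + 6\right) \sqrt{K{\left(H{\left(4 \right)},0 \right)} + 20} = \left(-46 + 6\right) \sqrt{\left(\frac{5}{7} - \frac{5}{4}\right) + 20} = - 40 \sqrt{\left(\frac{5}{7} - 5 \cdot \frac{1}{4}\right) + 20} = - 40 \sqrt{\left(\frac{5}{7} - \frac{5}{4}\right) + 20} = - 40 \sqrt{- \frac{15}{28} + 20} = - 40 \sqrt{\frac{545}{28}} = - 40 \frac{\sqrt{3815}}{14} = - \frac{20 \sqrt{3815}}{7}$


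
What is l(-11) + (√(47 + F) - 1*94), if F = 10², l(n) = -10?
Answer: -104 + 7*√3 ≈ -91.876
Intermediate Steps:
F = 100
l(-11) + (√(47 + F) - 1*94) = -10 + (√(47 + 100) - 1*94) = -10 + (√147 - 94) = -10 + (7*√3 - 94) = -10 + (-94 + 7*√3) = -104 + 7*√3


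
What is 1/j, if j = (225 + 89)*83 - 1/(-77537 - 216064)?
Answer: 293601/7651829263 ≈ 3.8370e-5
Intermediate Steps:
j = 7651829263/293601 (j = 314*83 - 1/(-293601) = 26062 - 1*(-1/293601) = 26062 + 1/293601 = 7651829263/293601 ≈ 26062.)
1/j = 1/(7651829263/293601) = 293601/7651829263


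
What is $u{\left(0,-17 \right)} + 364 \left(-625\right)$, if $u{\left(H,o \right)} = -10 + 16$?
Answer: $-227494$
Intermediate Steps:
$u{\left(H,o \right)} = 6$
$u{\left(0,-17 \right)} + 364 \left(-625\right) = 6 + 364 \left(-625\right) = 6 - 227500 = -227494$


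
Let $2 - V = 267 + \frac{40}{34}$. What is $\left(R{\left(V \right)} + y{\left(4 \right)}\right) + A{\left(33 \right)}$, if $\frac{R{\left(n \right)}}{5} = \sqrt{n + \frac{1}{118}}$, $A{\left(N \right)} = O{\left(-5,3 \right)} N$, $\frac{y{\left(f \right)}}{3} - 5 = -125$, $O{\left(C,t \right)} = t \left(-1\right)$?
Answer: $-459 + \frac{5 i \sqrt{1071069598}}{2006} \approx -459.0 + 81.573 i$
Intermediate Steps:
$O{\left(C,t \right)} = - t$
$y{\left(f \right)} = -360$ ($y{\left(f \right)} = 15 + 3 \left(-125\right) = 15 - 375 = -360$)
$A{\left(N \right)} = - 3 N$ ($A{\left(N \right)} = \left(-1\right) 3 N = - 3 N$)
$V = - \frac{4525}{17}$ ($V = 2 - \left(267 + \frac{40}{34}\right) = 2 - \left(267 + 40 \cdot \frac{1}{34}\right) = 2 - \left(267 + \frac{20}{17}\right) = 2 - \frac{4559}{17} = - \frac{4525}{17} \approx -266.18$)
$R{\left(n \right)} = 5 \sqrt{\frac{1}{118} + n}$ ($R{\left(n \right)} = 5 \sqrt{n + \frac{1}{118}} = 5 \sqrt{\frac{1}{118} + n}$)
$\left(R{\left(V \right)} + y{\left(4 \right)}\right) + A{\left(33 \right)} = \left(\frac{5 \sqrt{118 + 13924 \left(- \frac{4525}{17}\right)}}{118} - 360\right) - 99 = \left(\frac{5 \sqrt{118 - \frac{63006100}{17}}}{118} - 360\right) - 99 = \left(\frac{5 \sqrt{- \frac{63004094}{17}}}{118} - 360\right) - 99 = \left(\frac{5 \frac{i \sqrt{1071069598}}{17}}{118} - 360\right) - 99 = \left(\frac{5 i \sqrt{1071069598}}{2006} - 360\right) - 99 = \left(-360 + \frac{5 i \sqrt{1071069598}}{2006}\right) - 99 = -459 + \frac{5 i \sqrt{1071069598}}{2006}$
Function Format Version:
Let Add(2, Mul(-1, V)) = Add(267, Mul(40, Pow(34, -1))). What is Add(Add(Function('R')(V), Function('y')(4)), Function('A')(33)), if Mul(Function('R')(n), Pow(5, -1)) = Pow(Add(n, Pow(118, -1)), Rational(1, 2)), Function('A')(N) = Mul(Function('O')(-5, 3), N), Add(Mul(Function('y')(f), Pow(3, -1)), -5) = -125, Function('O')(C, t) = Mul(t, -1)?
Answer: Add(-459, Mul(Rational(5, 2006), I, Pow(1071069598, Rational(1, 2)))) ≈ Add(-459.00, Mul(81.573, I))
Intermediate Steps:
Function('O')(C, t) = Mul(-1, t)
Function('y')(f) = -360 (Function('y')(f) = Add(15, Mul(3, -125)) = Add(15, -375) = -360)
Function('A')(N) = Mul(-3, N) (Function('A')(N) = Mul(Mul(-1, 3), N) = Mul(-3, N))
V = Rational(-4525, 17) (V = Add(2, Mul(-1, Add(267, Mul(40, Pow(34, -1))))) = Add(2, Mul(-1, Add(267, Mul(40, Rational(1, 34))))) = Add(2, Mul(-1, Add(267, Rational(20, 17)))) = Add(2, Mul(-1, Rational(4559, 17))) = Add(2, Rational(-4559, 17)) = Rational(-4525, 17) ≈ -266.18)
Function('R')(n) = Mul(5, Pow(Add(Rational(1, 118), n), Rational(1, 2))) (Function('R')(n) = Mul(5, Pow(Add(n, Pow(118, -1)), Rational(1, 2))) = Mul(5, Pow(Add(n, Rational(1, 118)), Rational(1, 2))) = Mul(5, Pow(Add(Rational(1, 118), n), Rational(1, 2))))
Add(Add(Function('R')(V), Function('y')(4)), Function('A')(33)) = Add(Add(Mul(Rational(5, 118), Pow(Add(118, Mul(13924, Rational(-4525, 17))), Rational(1, 2))), -360), Mul(-3, 33)) = Add(Add(Mul(Rational(5, 118), Pow(Add(118, Rational(-63006100, 17)), Rational(1, 2))), -360), -99) = Add(Add(Mul(Rational(5, 118), Pow(Rational(-63004094, 17), Rational(1, 2))), -360), -99) = Add(Add(Mul(Rational(5, 118), Mul(Rational(1, 17), I, Pow(1071069598, Rational(1, 2)))), -360), -99) = Add(Add(Mul(Rational(5, 2006), I, Pow(1071069598, Rational(1, 2))), -360), -99) = Add(Add(-360, Mul(Rational(5, 2006), I, Pow(1071069598, Rational(1, 2)))), -99) = Add(-459, Mul(Rational(5, 2006), I, Pow(1071069598, Rational(1, 2))))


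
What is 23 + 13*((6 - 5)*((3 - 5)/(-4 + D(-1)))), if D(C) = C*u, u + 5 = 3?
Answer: 36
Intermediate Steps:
u = -2 (u = -5 + 3 = -2)
D(C) = -2*C (D(C) = C*(-2) = -2*C)
23 + 13*((6 - 5)*((3 - 5)/(-4 + D(-1)))) = 23 + 13*((6 - 5)*((3 - 5)/(-4 - 2*(-1)))) = 23 + 13*(1*(-2/(-4 + 2))) = 23 + 13*(1*(-2/(-2))) = 23 + 13*(1*(-2*(-½))) = 23 + 13*(1*1) = 23 + 13*1 = 23 + 13 = 36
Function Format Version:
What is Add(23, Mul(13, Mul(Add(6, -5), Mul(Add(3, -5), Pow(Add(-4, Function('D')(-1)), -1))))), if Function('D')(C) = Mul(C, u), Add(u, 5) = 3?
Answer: 36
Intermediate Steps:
u = -2 (u = Add(-5, 3) = -2)
Function('D')(C) = Mul(-2, C) (Function('D')(C) = Mul(C, -2) = Mul(-2, C))
Add(23, Mul(13, Mul(Add(6, -5), Mul(Add(3, -5), Pow(Add(-4, Function('D')(-1)), -1))))) = Add(23, Mul(13, Mul(Add(6, -5), Mul(Add(3, -5), Pow(Add(-4, Mul(-2, -1)), -1))))) = Add(23, Mul(13, Mul(1, Mul(-2, Pow(Add(-4, 2), -1))))) = Add(23, Mul(13, Mul(1, Mul(-2, Pow(-2, -1))))) = Add(23, Mul(13, Mul(1, Mul(-2, Rational(-1, 2))))) = Add(23, Mul(13, Mul(1, 1))) = Add(23, Mul(13, 1)) = Add(23, 13) = 36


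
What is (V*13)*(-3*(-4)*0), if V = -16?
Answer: 0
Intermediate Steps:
(V*13)*(-3*(-4)*0) = (-16*13)*(-3*(-4)*0) = -2496*0 = -208*0 = 0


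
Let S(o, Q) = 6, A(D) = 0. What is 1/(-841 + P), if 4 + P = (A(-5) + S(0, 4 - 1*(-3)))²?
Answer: -1/809 ≈ -0.0012361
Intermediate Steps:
P = 32 (P = -4 + (0 + 6)² = -4 + 6² = -4 + 36 = 32)
1/(-841 + P) = 1/(-841 + 32) = 1/(-809) = -1/809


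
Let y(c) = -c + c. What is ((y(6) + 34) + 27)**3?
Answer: 226981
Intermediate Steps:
y(c) = 0
((y(6) + 34) + 27)**3 = ((0 + 34) + 27)**3 = (34 + 27)**3 = 61**3 = 226981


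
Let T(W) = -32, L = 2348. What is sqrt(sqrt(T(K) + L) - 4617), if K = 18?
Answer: sqrt(-4617 + 2*sqrt(579)) ≈ 67.594*I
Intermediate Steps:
sqrt(sqrt(T(K) + L) - 4617) = sqrt(sqrt(-32 + 2348) - 4617) = sqrt(sqrt(2316) - 4617) = sqrt(2*sqrt(579) - 4617) = sqrt(-4617 + 2*sqrt(579))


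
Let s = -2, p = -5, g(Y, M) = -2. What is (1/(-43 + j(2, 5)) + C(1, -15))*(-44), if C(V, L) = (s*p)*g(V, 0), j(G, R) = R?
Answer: 16742/19 ≈ 881.16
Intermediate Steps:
C(V, L) = -20 (C(V, L) = -2*(-5)*(-2) = 10*(-2) = -20)
(1/(-43 + j(2, 5)) + C(1, -15))*(-44) = (1/(-43 + 5) - 20)*(-44) = (1/(-38) - 20)*(-44) = (-1/38 - 20)*(-44) = -761/38*(-44) = 16742/19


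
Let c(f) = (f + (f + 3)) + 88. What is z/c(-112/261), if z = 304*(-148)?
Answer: -11742912/23527 ≈ -499.13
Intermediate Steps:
z = -44992
c(f) = 91 + 2*f (c(f) = (f + (3 + f)) + 88 = (3 + 2*f) + 88 = 91 + 2*f)
z/c(-112/261) = -44992/(91 + 2*(-112/261)) = -44992/(91 - 224/261) = -44992/23527/261 = -44992*261/23527 = -11742912/23527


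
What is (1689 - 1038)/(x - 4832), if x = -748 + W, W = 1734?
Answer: -217/1282 ≈ -0.16927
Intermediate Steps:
x = 986 (x = -748 + 1734 = 986)
(1689 - 1038)/(x - 4832) = (1689 - 1038)/(986 - 4832) = 651/(-3846) = 651*(-1/3846) = -217/1282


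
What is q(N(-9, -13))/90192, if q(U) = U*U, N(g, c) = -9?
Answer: 27/30064 ≈ 0.00089808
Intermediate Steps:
q(U) = U²
q(N(-9, -13))/90192 = (-9)²/90192 = 81*(1/90192) = 27/30064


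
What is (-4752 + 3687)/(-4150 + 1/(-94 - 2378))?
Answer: 2632680/10258801 ≈ 0.25663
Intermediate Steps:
(-4752 + 3687)/(-4150 + 1/(-94 - 2378)) = -1065/(-4150 + 1/(-2472)) = -1065/(-4150 - 1/2472) = -1065/(-10258801/2472) = -1065*(-2472/10258801) = 2632680/10258801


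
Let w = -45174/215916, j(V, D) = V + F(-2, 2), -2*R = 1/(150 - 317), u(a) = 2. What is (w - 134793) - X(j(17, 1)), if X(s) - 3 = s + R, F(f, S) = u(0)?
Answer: -405096928933/3004831 ≈ -1.3482e+5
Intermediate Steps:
F(f, S) = 2
R = 1/334 (R = -1/(2*(150 - 317)) = -½/(-167) = -½*(-1/167) = 1/334 ≈ 0.0029940)
j(V, D) = 2 + V (j(V, D) = V + 2 = 2 + V)
w = -7529/35986 (w = -45174*1/215916 = -7529/35986 ≈ -0.20922)
X(s) = 1003/334 + s (X(s) = 3 + (s + 1/334) = 3 + (1/334 + s) = 1003/334 + s)
(w - 134793) - X(j(17, 1)) = (-7529/35986 - 134793) - (1003/334 + (2 + 17)) = -4850668427/35986 - (1003/334 + 19) = -4850668427/35986 - 1*7349/334 = -4850668427/35986 - 7349/334 = -405096928933/3004831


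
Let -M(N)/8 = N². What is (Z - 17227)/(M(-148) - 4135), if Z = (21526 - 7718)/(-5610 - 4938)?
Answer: 45431051/472990779 ≈ 0.096051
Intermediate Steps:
M(N) = -8*N²
Z = -3452/2637 (Z = 13808/(-10548) = 13808*(-1/10548) = -3452/2637 ≈ -1.3091)
(Z - 17227)/(M(-148) - 4135) = (-3452/2637 - 17227)/(-8*(-148)² - 4135) = -45431051/(2637*(-8*21904 - 4135)) = -45431051/(2637*(-175232 - 4135)) = -45431051/2637/(-179367) = -45431051/2637*(-1/179367) = 45431051/472990779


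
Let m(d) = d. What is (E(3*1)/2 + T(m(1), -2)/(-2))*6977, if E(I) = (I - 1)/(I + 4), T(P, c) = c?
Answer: 55816/7 ≈ 7973.7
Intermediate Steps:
E(I) = (-1 + I)/(4 + I)
(E(3*1)/2 + T(m(1), -2)/(-2))*6977 = (((-1 + 3*1)/(4 + 3*1))/2 - 2/(-2))*6977 = (((-1 + 3)/(4 + 3))*(1/2) - 2*(-1/2))*6977 = ((2/7)*(1/2) + 1)*6977 = (1/7 + 1)*6977 = (8/7)*6977 = 55816/7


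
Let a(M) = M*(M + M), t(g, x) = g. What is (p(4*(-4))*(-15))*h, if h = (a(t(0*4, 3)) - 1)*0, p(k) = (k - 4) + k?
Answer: 0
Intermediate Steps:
a(M) = 2*M² (a(M) = M*(2*M) = 2*M²)
p(k) = -4 + 2*k (p(k) = (-4 + k) + k = -4 + 2*k)
h = 0 (h = (2*(0*4)² - 1)*0 = (2*0² - 1)*0 = (2*0 - 1)*0 = (0 - 1)*0 = -1*0 = 0)
(p(4*(-4))*(-15))*h = ((-4 + 2*(4*(-4)))*(-15))*0 = ((-4 + 2*(-16))*(-15))*0 = ((-4 - 32)*(-15))*0 = -36*(-15)*0 = 540*0 = 0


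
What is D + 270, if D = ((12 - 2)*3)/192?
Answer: 8645/32 ≈ 270.16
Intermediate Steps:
D = 5/32 (D = (10*3)*(1/192) = 30*(1/192) = 5/32 ≈ 0.15625)
D + 270 = 5/32 + 270 = 8645/32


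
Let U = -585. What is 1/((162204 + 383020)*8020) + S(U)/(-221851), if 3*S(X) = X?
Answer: 852676035451/970087086784480 ≈ 0.00087897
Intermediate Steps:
S(X) = X/3
1/((162204 + 383020)*8020) + S(U)/(-221851) = 1/((162204 + 383020)*8020) + ((⅓)*(-585))/(-221851) = (1/8020)/545224 - 195*(-1/221851) = (1/545224)*(1/8020) + 195/221851 = 1/4372696480 + 195/221851 = 852676035451/970087086784480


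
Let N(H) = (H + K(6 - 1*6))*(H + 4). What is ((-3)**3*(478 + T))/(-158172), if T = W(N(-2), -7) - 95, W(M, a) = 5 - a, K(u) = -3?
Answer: 3555/52724 ≈ 0.067427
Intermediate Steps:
N(H) = (-3 + H)*(4 + H) (N(H) = (H - 3)*(H + 4) = (-3 + H)*(4 + H))
T = -83 (T = (5 - 1*(-7)) - 95 = (5 + 7) - 95 = 12 - 95 = -83)
((-3)**3*(478 + T))/(-158172) = ((-3)**3*(478 - 83))/(-158172) = -27*395*(-1/158172) = -10665*(-1/158172) = 3555/52724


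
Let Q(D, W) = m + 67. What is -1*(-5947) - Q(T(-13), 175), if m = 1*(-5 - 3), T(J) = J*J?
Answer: 5888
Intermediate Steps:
T(J) = J²
m = -8 (m = 1*(-8) = -8)
Q(D, W) = 59 (Q(D, W) = -8 + 67 = 59)
-1*(-5947) - Q(T(-13), 175) = -1*(-5947) - 1*59 = 5947 - 59 = 5888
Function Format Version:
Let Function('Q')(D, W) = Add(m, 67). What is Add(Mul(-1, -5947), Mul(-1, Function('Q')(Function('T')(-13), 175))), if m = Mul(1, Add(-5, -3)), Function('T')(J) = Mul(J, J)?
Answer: 5888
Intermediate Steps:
Function('T')(J) = Pow(J, 2)
m = -8 (m = Mul(1, -8) = -8)
Function('Q')(D, W) = 59 (Function('Q')(D, W) = Add(-8, 67) = 59)
Add(Mul(-1, -5947), Mul(-1, Function('Q')(Function('T')(-13), 175))) = Add(Mul(-1, -5947), Mul(-1, 59)) = Add(5947, -59) = 5888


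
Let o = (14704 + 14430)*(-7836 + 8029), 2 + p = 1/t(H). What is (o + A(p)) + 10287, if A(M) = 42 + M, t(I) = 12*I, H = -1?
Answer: 67598267/12 ≈ 5.6332e+6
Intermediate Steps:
p = -25/12 (p = -2 + 1/(12*(-1)) = -2 + 1/(-12) = -2 - 1/12 = -25/12 ≈ -2.0833)
o = 5622862 (o = 29134*193 = 5622862)
(o + A(p)) + 10287 = (5622862 + (42 - 25/12)) + 10287 = (5622862 + 479/12) + 10287 = 67474823/12 + 10287 = 67598267/12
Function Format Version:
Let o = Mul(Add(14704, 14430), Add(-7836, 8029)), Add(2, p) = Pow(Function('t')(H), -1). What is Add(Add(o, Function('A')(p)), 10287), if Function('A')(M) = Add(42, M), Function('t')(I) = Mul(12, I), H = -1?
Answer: Rational(67598267, 12) ≈ 5.6332e+6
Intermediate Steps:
p = Rational(-25, 12) (p = Add(-2, Pow(Mul(12, -1), -1)) = Add(-2, Pow(-12, -1)) = Add(-2, Rational(-1, 12)) = Rational(-25, 12) ≈ -2.0833)
o = 5622862 (o = Mul(29134, 193) = 5622862)
Add(Add(o, Function('A')(p)), 10287) = Add(Add(5622862, Add(42, Rational(-25, 12))), 10287) = Add(Add(5622862, Rational(479, 12)), 10287) = Add(Rational(67474823, 12), 10287) = Rational(67598267, 12)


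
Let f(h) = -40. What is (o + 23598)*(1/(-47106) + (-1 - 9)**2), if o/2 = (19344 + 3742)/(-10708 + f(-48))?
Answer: 298634467303517/126573822 ≈ 2.3594e+6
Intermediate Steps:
o = -11543/2687 (o = 2*((19344 + 3742)/(-10708 - 40)) = 2*(23086/(-10748)) = 2*(23086*(-1/10748)) = 2*(-11543/5374) = -11543/2687 ≈ -4.2959)
(o + 23598)*(1/(-47106) + (-1 - 9)**2) = (-11543/2687 + 23598)*(1/(-47106) + (-1 - 9)**2) = 63396283*(-1/47106 + (-10)**2)/2687 = 63396283*(-1/47106 + 100)/2687 = (63396283/2687)*(4710599/47106) = 298634467303517/126573822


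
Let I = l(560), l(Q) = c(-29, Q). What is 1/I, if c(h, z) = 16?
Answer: 1/16 ≈ 0.062500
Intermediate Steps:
l(Q) = 16
I = 16
1/I = 1/16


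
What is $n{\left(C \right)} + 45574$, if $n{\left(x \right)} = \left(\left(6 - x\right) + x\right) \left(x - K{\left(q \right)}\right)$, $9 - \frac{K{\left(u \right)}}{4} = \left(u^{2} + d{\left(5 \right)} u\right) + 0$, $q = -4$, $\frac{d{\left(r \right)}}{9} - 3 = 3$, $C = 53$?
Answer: $40876$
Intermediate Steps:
$d{\left(r \right)} = 54$ ($d{\left(r \right)} = 27 + 9 \cdot 3 = 27 + 27 = 54$)
$K{\left(u \right)} = 36 - 216 u - 4 u^{2}$ ($K{\left(u \right)} = 36 - 4 \left(\left(u^{2} + 54 u\right) + 0\right) = 36 - 4 \left(u^{2} + 54 u\right) = 36 - \left(4 u^{2} + 216 u\right) = 36 - 216 u - 4 u^{2}$)
$n{\left(x \right)} = -5016 + 6 x$ ($n{\left(x \right)} = \left(\left(6 - x\right) + x\right) \left(x - \left(36 - -864 - 4 \left(-4\right)^{2}\right)\right) = 6 \left(x - \left(36 + 864 - 64\right)\right) = 6 \left(x - 836\right) = 6 \left(-836 + x\right) = -5016 + 6 x$)
$n{\left(C \right)} + 45574 = \left(-5016 + 6 \cdot 53\right) + 45574 = \left(-5016 + 318\right) + 45574 = -4698 + 45574 = 40876$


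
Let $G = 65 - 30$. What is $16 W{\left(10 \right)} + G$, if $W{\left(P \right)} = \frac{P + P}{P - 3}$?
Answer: $\frac{565}{7} \approx 80.714$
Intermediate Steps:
$G = 35$ ($G = 65 - 30 = 35$)
$W{\left(P \right)} = \frac{2 P}{-3 + P}$
$16 W{\left(10 \right)} + G = 16 \cdot 2 \cdot 10 \frac{1}{-3 + 10} + 35 = 16 \cdot 2 \cdot 10 \cdot \frac{1}{7} + 35 = 16 \cdot \frac{20}{7} + 35 = \frac{320}{7} + 35 = \frac{565}{7}$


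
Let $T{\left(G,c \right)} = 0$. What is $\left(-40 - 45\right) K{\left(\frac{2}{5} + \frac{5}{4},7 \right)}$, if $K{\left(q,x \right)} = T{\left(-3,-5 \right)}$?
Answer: $0$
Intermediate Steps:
$K{\left(q,x \right)} = 0$
$\left(-40 - 45\right) K{\left(\frac{2}{5} + \frac{5}{4},7 \right)} = \left(-40 - 45\right) 0 = \left(-85\right) 0 = 0$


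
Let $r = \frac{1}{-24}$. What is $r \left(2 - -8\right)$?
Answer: $- \frac{5}{12} \approx -0.41667$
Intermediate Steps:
$r = - \frac{1}{24} \approx -0.041667$
$r \left(2 - -8\right) = - \frac{2 - -8}{24} = - \frac{2 + 8}{24} = \left(- \frac{1}{24}\right) 10 = - \frac{5}{12}$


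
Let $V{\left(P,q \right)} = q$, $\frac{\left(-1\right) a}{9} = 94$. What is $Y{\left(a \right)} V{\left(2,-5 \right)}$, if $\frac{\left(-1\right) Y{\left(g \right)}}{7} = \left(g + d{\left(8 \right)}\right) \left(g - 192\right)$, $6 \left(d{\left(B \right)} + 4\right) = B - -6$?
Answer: $30795730$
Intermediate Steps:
$a = -846$ ($a = \left(-9\right) 94 = -846$)
$d{\left(B \right)} = -3 + \frac{B}{6}$ ($d{\left(B \right)} = -4 + \frac{B - -6}{6} = -4 + \frac{B + 6}{6} = -4 + \frac{6 + B}{6} = -4 + \left(1 + \frac{B}{6}\right) = -3 + \frac{B}{6}$)
$Y{\left(g \right)} = - 7 \left(-192 + g\right) \left(- \frac{5}{3} + g\right)$ ($Y{\left(g \right)} = - 7 \left(g + \left(-3 + \frac{1}{6} \cdot 8\right)\right) \left(g - 192\right) = - 7 \left(g + \left(-3 + \frac{4}{3}\right)\right) \left(-192 + g\right) = - 7 \left(g - \frac{5}{3}\right) \left(-192 + g\right) = - 7 \left(- \frac{5}{3} + g\right) \left(-192 + g\right) = - 7 \left(-192 + g\right) \left(- \frac{5}{3} + g\right)$)
$Y{\left(a \right)} V{\left(2,-5 \right)} = \left(-2240 - 7 \left(-846\right)^{2} + \frac{4067}{3} \left(-846\right)\right) \left(-5\right) = \left(-2240 - 5010012 - 1146894\right) \left(-5\right) = \left(-6159146\right) \left(-5\right) = 30795730$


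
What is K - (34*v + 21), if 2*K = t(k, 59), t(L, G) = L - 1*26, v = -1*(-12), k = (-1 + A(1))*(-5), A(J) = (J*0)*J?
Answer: -879/2 ≈ -439.50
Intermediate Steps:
A(J) = 0 (A(J) = 0*J = 0)
k = 5 (k = (-1 + 0)*(-5) = -1*(-5) = 5)
v = 12
t(L, G) = -26 + L (t(L, G) = L - 26 = -26 + L)
K = -21/2 (K = (-26 + 5)/2 = (½)*(-21) = -21/2 ≈ -10.500)
K - (34*v + 21) = -21/2 - (34*12 + 21) = -21/2 - (408 + 21) = -21/2 - 1*429 = -21/2 - 429 = -879/2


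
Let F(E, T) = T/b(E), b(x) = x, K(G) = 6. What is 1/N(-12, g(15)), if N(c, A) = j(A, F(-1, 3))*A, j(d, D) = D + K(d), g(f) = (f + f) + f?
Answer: 1/135 ≈ 0.0074074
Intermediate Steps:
g(f) = 3*f (g(f) = 2*f + f = 3*f)
F(E, T) = T/E
j(d, D) = 6 + D (j(d, D) = D + 6 = 6 + D)
N(c, A) = 3*A (N(c, A) = (6 + 3/(-1))*A = (6 + 3*(-1))*A = (6 - 3)*A = 3*A)
1/N(-12, g(15)) = 1/(3*(3*15)) = 1/(3*45) = 1/135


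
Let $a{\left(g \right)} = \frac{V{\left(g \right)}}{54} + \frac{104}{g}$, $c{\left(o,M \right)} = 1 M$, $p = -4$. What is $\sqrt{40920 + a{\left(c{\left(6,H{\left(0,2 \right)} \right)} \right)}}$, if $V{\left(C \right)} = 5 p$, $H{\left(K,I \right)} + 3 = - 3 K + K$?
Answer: $\frac{\sqrt{3311682}}{9} \approx 202.2$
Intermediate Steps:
$H{\left(K,I \right)} = -3 - 2 K$ ($H{\left(K,I \right)} = -3 + \left(- 3 K + K\right) = -3 - 2 K$)
$c{\left(o,M \right)} = M$
$V{\left(C \right)} = -20$ ($V{\left(C \right)} = 5 \left(-4\right) = -20$)
$a{\left(g \right)} = - \frac{10}{27} + \frac{104}{g}$ ($a{\left(g \right)} = - \frac{20}{54} + \frac{104}{g} = \left(-20\right) \frac{1}{54} + \frac{104}{g} = - \frac{10}{27} + \frac{104}{g}$)
$\sqrt{40920 + a{\left(c{\left(6,H{\left(0,2 \right)} \right)} \right)}} = \sqrt{40920 + \left(- \frac{10}{27} + \frac{104}{-3 - 0}\right)} = \sqrt{40920 + \left(- \frac{10}{27} + \frac{104}{-3 + 0}\right)} = \sqrt{40920 + \left(- \frac{10}{27} + \frac{104}{-3}\right)} = \sqrt{40920 + \left(- \frac{10}{27} + 104 \left(- \frac{1}{3}\right)\right)} = \sqrt{40920 - \frac{946}{27}} = \sqrt{\frac{1103894}{27}} = \frac{\sqrt{3311682}}{9}$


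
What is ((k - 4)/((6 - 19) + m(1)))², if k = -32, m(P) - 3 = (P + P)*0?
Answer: 324/25 ≈ 12.960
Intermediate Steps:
m(P) = 3 (m(P) = 3 + (P + P)*0 = 3 + (2*P)*0 = 3 + 0 = 3)
((k - 4)/((6 - 19) + m(1)))² = ((-32 - 4)/((6 - 19) + 3))² = (-36/(-13 + 3))² = (-36/(-10))² = (-36*(-⅒))² = (18/5)² = 324/25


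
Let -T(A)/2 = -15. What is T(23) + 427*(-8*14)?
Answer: -47794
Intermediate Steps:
T(A) = 30 (T(A) = -2*(-15) = 30)
T(23) + 427*(-8*14) = 30 + 427*(-8*14) = 30 + 427*(-112) = 30 - 47824 = -47794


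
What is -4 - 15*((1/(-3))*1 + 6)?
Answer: -89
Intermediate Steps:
-4 - 15*((1/(-3))*1 + 6) = -4 - 15*((1*(-⅓))*1 + 6) = -4 - 15*(-⅓*1 + 6) = -4 - 15*(-⅓ + 6) = -4 - 15*17/3 = -4 - 85 = -89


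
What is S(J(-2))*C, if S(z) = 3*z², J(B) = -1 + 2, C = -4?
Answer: -12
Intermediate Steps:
J(B) = 1
S(J(-2))*C = (3*1²)*(-4) = (3*1)*(-4) = 3*(-4) = -12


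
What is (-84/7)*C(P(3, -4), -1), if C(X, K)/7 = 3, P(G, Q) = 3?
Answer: -252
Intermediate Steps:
C(X, K) = 21 (C(X, K) = 7*3 = 21)
(-84/7)*C(P(3, -4), -1) = -84/7*21 = -6*2*21 = -12*21 = -252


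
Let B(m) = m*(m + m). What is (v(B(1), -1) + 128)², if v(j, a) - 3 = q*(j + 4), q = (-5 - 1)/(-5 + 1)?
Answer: 19600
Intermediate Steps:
q = 3/2 (q = -6/(-4) = -6*(-¼) = 3/2 ≈ 1.5000)
B(m) = 2*m² (B(m) = m*(2*m) = 2*m²)
v(j, a) = 9 + 3*j/2 (v(j, a) = 3 + 3*(j + 4)/2 = 3 + 3*(4 + j)/2 = 3 + (6 + 3*j/2) = 9 + 3*j/2)
(v(B(1), -1) + 128)² = ((9 + 3*(2*1²)/2) + 128)² = ((9 + 3*(2*1)/2) + 128)² = ((9 + (3/2)*2) + 128)² = ((9 + 3) + 128)² = (12 + 128)² = 140² = 19600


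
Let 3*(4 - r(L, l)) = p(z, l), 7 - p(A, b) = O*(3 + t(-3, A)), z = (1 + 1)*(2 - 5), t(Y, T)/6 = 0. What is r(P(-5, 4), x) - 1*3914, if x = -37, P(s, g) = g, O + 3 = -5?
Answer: -11761/3 ≈ -3920.3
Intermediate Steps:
O = -8 (O = -3 - 5 = -8)
t(Y, T) = 0 (t(Y, T) = 6*0 = 0)
z = -6 (z = 2*(-3) = -6)
p(A, b) = 31 (p(A, b) = 7 - (-8)*(3 + 0) = 7 - (-8)*3 = 7 - 1*(-24) = 7 + 24 = 31)
r(L, l) = -19/3 (r(L, l) = 4 - 1/3*31 = 4 - 31/3 = -19/3)
r(P(-5, 4), x) - 1*3914 = -19/3 - 1*3914 = -19/3 - 3914 = -11761/3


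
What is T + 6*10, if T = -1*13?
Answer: 47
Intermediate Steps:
T = -13
T + 6*10 = -13 + 6*10 = -13 + 60 = 47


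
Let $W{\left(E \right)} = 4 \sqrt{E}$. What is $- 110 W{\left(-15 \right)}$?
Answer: $- 440 i \sqrt{15} \approx - 1704.1 i$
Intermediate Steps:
$- 110 W{\left(-15 \right)} = - 110 \cdot 4 \sqrt{-15} = - 110 \cdot 4 i \sqrt{15} = - 440 i \sqrt{15}$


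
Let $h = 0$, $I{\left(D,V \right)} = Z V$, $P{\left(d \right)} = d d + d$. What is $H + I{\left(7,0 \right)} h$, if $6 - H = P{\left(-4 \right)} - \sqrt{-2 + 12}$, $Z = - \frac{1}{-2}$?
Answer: $-6 + \sqrt{10} \approx -2.8377$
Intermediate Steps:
$Z = \frac{1}{2}$ ($Z = \left(-1\right) \left(- \frac{1}{2}\right) = \frac{1}{2} \approx 0.5$)
$P{\left(d \right)} = d + d^{2}$ ($P{\left(d \right)} = d^{2} + d = d + d^{2}$)
$I{\left(D,V \right)} = \frac{V}{2}$
$H = -6 + \sqrt{10}$ ($H = 6 - \left(- 4 \left(1 - 4\right) - \sqrt{-2 + 12}\right) = 6 - \left(\left(-4\right) \left(-3\right) - \sqrt{10}\right) = 6 - \left(12 - \sqrt{10}\right) = -6 + \sqrt{10} \approx -2.8377$)
$H + I{\left(7,0 \right)} h = \left(-6 + \sqrt{10}\right) + \frac{1}{2} \cdot 0 \cdot 0 = \left(-6 + \sqrt{10}\right) + 0 \cdot 0 = \left(-6 + \sqrt{10}\right) + 0 = -6 + \sqrt{10}$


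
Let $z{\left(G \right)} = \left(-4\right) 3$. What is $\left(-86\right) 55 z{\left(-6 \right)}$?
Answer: $56760$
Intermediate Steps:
$z{\left(G \right)} = -12$
$\left(-86\right) 55 z{\left(-6 \right)} = \left(-86\right) 55 \left(-12\right) = \left(-4730\right) \left(-12\right) = 56760$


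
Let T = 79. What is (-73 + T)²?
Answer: 36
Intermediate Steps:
(-73 + T)² = (-73 + 79)² = 6² = 36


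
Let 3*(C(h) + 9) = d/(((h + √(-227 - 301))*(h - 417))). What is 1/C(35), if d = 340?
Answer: 573*(-4*√33 + 35*I)/(-180665*I + 20628*√33) ≈ -0.11104 - 4.7948e-5*I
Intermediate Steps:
C(h) = -9 + 340/(3*(-417 + h)*(h + 4*I*√33)) (C(h) = -9 + (340/(((h + √(-227 - 301))*(h - 417))))/3 = -9 + (340/(((h + √(-528))*(-417 + h))))/3 = -9 + (340/(((h + 4*I*√33)*(-417 + h))))/3 = -9 + (340/(((-417 + h)*(h + 4*I*√33))))/3 = -9 + (340*(1/((-417 + h)*(h + 4*I*√33))))/3 = -9 + (340/((-417 + h)*(h + 4*I*√33)))/3 = -9 + 340/(3*(-417 + h)*(h + 4*I*√33)))
1/C(35) = 1/((340 - 27*35² + 11259*35 + 45036*I*√33 - 108*I*35*√33)/(3*(35² - 417*35 - 1668*I*√33 + 4*I*35*√33))) = 1/((340 - 27*1225 + 394065 + 45036*I*√33 - 3780*I*√33)/(3*(1225 - 14595 - 1668*I*√33 + 140*I*√33))) = 1/((340 - 33075 + 394065 + 45036*I*√33 - 3780*I*√33)/(3*(-13370 - 1528*I*√33))) = 1/((361330 + 41256*I*√33)/(3*(-13370 - 1528*I*√33))) = 3*(-13370 - 1528*I*√33)/(361330 + 41256*I*√33)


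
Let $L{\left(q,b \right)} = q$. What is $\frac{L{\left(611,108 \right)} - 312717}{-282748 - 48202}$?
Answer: $\frac{156053}{165475} \approx 0.94306$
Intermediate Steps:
$\frac{L{\left(611,108 \right)} - 312717}{-282748 - 48202} = \frac{611 - 312717}{-282748 - 48202} = - \frac{312106}{-282748 - 48202} = - \frac{312106}{-330950} = \left(-312106\right) \left(- \frac{1}{330950}\right) = \frac{156053}{165475}$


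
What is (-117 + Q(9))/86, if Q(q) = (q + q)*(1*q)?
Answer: 45/86 ≈ 0.52326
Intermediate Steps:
Q(q) = 2*q² (Q(q) = (2*q)*q = 2*q²)
(-117 + Q(9))/86 = (-117 + 2*9²)/86 = (-117 + 2*81)*(1/86) = (-117 + 162)*(1/86) = 45*(1/86) = 45/86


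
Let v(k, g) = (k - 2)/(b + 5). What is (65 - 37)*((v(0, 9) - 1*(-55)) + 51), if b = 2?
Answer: 2960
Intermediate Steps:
v(k, g) = -2/7 + k/7 (v(k, g) = (k - 2)/(2 + 5) = (-2 + k)/7 = (-2 + k)*(⅐) = -2/7 + k/7)
(65 - 37)*((v(0, 9) - 1*(-55)) + 51) = (65 - 37)*(((-2/7 + (⅐)*0) - 1*(-55)) + 51) = 28*(((-2/7 + 0) + 55) + 51) = 28*((-2/7 + 55) + 51) = 28*(383/7 + 51) = 28*(740/7) = 2960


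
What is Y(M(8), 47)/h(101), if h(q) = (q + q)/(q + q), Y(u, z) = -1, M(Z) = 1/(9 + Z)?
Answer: -1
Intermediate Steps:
h(q) = 1 (h(q) = (2*q)/((2*q)) = (2*q)*(1/(2*q)) = 1)
Y(M(8), 47)/h(101) = -1/1 = -1*1 = -1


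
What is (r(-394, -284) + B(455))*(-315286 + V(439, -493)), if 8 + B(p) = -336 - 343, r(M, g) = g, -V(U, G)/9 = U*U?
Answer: 1990331525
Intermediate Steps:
V(U, G) = -9*U² (V(U, G) = -9*U*U = -9*U²)
B(p) = -687 (B(p) = -8 + (-336 - 343) = -8 - 679 = -687)
(r(-394, -284) + B(455))*(-315286 + V(439, -493)) = (-284 - 687)*(-315286 - 9*439²) = -971*(-315286 - 9*192721) = -971*(-315286 - 1734489) = -971*(-2049775) = 1990331525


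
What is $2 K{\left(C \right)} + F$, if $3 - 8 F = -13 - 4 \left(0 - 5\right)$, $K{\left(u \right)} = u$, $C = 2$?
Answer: $\frac{7}{2} \approx 3.5$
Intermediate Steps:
$F = - \frac{1}{2}$ ($F = \frac{3}{8} - \frac{-13 - 4 \left(0 - 5\right)}{8} = \frac{3}{8} - \frac{-13 - -20}{8} = \frac{3}{8} - \frac{-13 + 20}{8} = \frac{3}{8} - \frac{7}{8} = - \frac{1}{2} \approx -0.5$)
$2 K{\left(C \right)} + F = 2 \cdot 2 - \frac{1}{2} = 4 - \frac{1}{2} = \frac{7}{2}$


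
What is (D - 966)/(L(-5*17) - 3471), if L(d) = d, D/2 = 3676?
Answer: -3193/1778 ≈ -1.7958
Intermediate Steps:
D = 7352 (D = 2*3676 = 7352)
(D - 966)/(L(-5*17) - 3471) = (7352 - 966)/(-5*17 - 3471) = 6386/(-85 - 3471) = 6386/(-3556) = 6386*(-1/3556) = -3193/1778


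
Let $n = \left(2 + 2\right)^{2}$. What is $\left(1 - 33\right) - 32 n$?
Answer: $-544$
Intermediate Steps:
$n = 16$ ($n = 4^{2} = 16$)
$\left(1 - 33\right) - 32 n = \left(1 - 33\right) - 512 = -32 - 512 = -544$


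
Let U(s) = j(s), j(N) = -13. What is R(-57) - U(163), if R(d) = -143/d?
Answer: 884/57 ≈ 15.509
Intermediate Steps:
U(s) = -13
R(-57) - U(163) = -143/(-57) - 1*(-13) = -143*(-1/57) + 13 = 143/57 + 13 = 884/57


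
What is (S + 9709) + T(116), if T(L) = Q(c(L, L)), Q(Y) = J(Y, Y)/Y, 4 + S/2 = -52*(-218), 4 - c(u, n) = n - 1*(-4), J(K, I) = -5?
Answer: 3755273/116 ≈ 32373.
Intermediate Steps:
c(u, n) = -n (c(u, n) = 4 - (n - 1*(-4)) = 4 - (n + 4) = 4 - (4 + n) = 4 + (-4 - n) = -n)
S = 22664 (S = -8 + 2*(-52*(-218)) = -8 + 2*11336 = -8 + 22672 = 22664)
Q(Y) = -5/Y
T(L) = 5/L (T(L) = -5*(-1/L) = -(-5)/L = 5/L)
(S + 9709) + T(116) = (22664 + 9709) + 5/116 = 32373 + 5*(1/116) = 32373 + 5/116 = 3755273/116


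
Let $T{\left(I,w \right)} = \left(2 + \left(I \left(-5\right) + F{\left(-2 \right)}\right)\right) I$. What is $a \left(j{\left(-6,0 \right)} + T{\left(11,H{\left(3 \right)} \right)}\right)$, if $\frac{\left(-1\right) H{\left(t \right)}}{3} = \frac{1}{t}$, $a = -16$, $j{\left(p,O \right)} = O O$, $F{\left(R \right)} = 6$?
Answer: $8272$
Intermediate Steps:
$j{\left(p,O \right)} = O^{2}$
$H{\left(t \right)} = - \frac{3}{t}$
$T{\left(I,w \right)} = I \left(8 - 5 I\right)$ ($T{\left(I,w \right)} = \left(2 + \left(I \left(-5\right) + 6\right)\right) I = \left(2 - \left(-6 + 5 I\right)\right) I = \left(8 - 5 I\right) I = I \left(8 - 5 I\right)$)
$a \left(j{\left(-6,0 \right)} + T{\left(11,H{\left(3 \right)} \right)}\right) = - 16 \left(0^{2} + 11 \left(8 - 55\right)\right) = - 16 \left(0 + 11 \left(8 - 55\right)\right) = - 16 \left(0 + 11 \left(-47\right)\right) = - 16 \left(0 - 517\right) = \left(-16\right) \left(-517\right) = 8272$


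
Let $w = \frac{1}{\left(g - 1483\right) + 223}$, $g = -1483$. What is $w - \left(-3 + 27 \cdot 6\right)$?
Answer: $- \frac{436138}{2743} \approx -159.0$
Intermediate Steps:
$w = - \frac{1}{2743}$ ($w = \frac{1}{\left(-1483 - 1483\right) + 223} = \frac{1}{-2966 + 223} = \frac{1}{-2743} = - \frac{1}{2743} \approx -0.00036456$)
$w - \left(-3 + 27 \cdot 6\right) = - \frac{1}{2743} - \left(-3 + 27 \cdot 6\right) = - \frac{1}{2743} - \left(-3 + 162\right) = - \frac{1}{2743} - 159 = - \frac{436138}{2743}$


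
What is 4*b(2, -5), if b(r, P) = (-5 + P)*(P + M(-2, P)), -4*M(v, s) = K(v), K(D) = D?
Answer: 180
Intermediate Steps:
M(v, s) = -v/4
b(r, P) = (1/2 + P)*(-5 + P) (b(r, P) = (-5 + P)*(P - 1/4*(-2)) = (-5 + P)*(P + 1/2) = (-5 + P)*(1/2 + P) = (1/2 + P)*(-5 + P))
4*b(2, -5) = 4*(-5/2 + (-5)**2 - 9/2*(-5)) = 4*(-5/2 + 25 + 45/2) = 4*45 = 180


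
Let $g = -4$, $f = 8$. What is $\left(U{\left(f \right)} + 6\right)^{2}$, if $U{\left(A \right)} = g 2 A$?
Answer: $3364$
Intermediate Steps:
$U{\left(A \right)} = - 8 A$ ($U{\left(A \right)} = \left(-4\right) 2 A = - 8 A$)
$\left(U{\left(f \right)} + 6\right)^{2} = \left(\left(-8\right) 8 + 6\right)^{2} = \left(-64 + 6\right)^{2} = \left(-58\right)^{2} = 3364$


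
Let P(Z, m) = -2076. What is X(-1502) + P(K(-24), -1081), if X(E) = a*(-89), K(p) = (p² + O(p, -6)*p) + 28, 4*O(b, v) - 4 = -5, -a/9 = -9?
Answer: -9285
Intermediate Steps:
a = 81 (a = -9*(-9) = 81)
O(b, v) = -¼ (O(b, v) = 1 + (¼)*(-5) = 1 - 5/4 = -¼)
K(p) = 28 + p² - p/4 (K(p) = (p² - p/4) + 28 = 28 + p² - p/4)
X(E) = -7209 (X(E) = 81*(-89) = -7209)
X(-1502) + P(K(-24), -1081) = -7209 - 2076 = -9285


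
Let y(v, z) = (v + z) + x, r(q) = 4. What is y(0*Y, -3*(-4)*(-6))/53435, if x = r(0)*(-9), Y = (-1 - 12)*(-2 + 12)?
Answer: -108/53435 ≈ -0.0020211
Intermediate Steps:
Y = -130 (Y = -13*10 = -130)
x = -36 (x = 4*(-9) = -36)
y(v, z) = -36 + v + z (y(v, z) = (v + z) - 36 = -36 + v + z)
y(0*Y, -3*(-4)*(-6))/53435 = (-36 + 0*(-130) - 3*(-4)*(-6))/53435 = (-36 + 0 + 12*(-6))*(1/53435) = (-36 + 0 - 72)*(1/53435) = -108*1/53435 = -108/53435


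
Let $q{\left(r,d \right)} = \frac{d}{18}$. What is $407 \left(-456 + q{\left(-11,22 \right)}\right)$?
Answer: $- \frac{1665851}{9} \approx -1.8509 \cdot 10^{5}$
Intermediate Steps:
$q{\left(r,d \right)} = \frac{d}{18}$ ($q{\left(r,d \right)} = d \frac{1}{18} = \frac{d}{18}$)
$407 \left(-456 + q{\left(-11,22 \right)}\right) = 407 \left(-456 + \frac{1}{18} \cdot 22\right) = 407 \left(-456 + \frac{11}{9}\right) = 407 \left(- \frac{4093}{9}\right) = - \frac{1665851}{9}$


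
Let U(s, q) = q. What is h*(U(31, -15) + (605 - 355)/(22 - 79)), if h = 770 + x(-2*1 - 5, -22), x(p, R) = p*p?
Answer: -301665/19 ≈ -15877.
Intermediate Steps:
x(p, R) = p**2
h = 819 (h = 770 + (-2*1 - 5)**2 = 770 + (-2 - 5)**2 = 770 + (-7)**2 = 770 + 49 = 819)
h*(U(31, -15) + (605 - 355)/(22 - 79)) = 819*(-15 + (605 - 355)/(22 - 79)) = 819*(-15 + 250/(-57)) = 819*(-15 + 250*(-1/57)) = 819*(-15 - 250/57) = 819*(-1105/57) = -301665/19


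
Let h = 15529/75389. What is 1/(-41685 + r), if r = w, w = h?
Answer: -75389/3142574936 ≈ -2.3990e-5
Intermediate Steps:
h = 15529/75389 (h = 15529*(1/75389) = 15529/75389 ≈ 0.20599)
w = 15529/75389 ≈ 0.20599
r = 15529/75389 ≈ 0.20599
1/(-41685 + r) = 1/(-41685 + 15529/75389) = 1/(-3142574936/75389) = -75389/3142574936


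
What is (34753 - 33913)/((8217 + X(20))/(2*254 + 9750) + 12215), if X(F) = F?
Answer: 8616720/125309707 ≈ 0.068763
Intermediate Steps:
(34753 - 33913)/((8217 + X(20))/(2*254 + 9750) + 12215) = (34753 - 33913)/((8217 + 20)/(2*254 + 9750) + 12215) = 840/(8237/(508 + 9750) + 12215) = 840/(8237/10258 + 12215) = 840/(125309707/10258) = 840*(10258/125309707) = 8616720/125309707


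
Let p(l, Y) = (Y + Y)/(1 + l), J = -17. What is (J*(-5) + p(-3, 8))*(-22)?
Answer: -1694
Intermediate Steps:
p(l, Y) = 2*Y/(1 + l) (p(l, Y) = (2*Y)/(1 + l) = 2*Y/(1 + l))
(J*(-5) + p(-3, 8))*(-22) = (-17*(-5) + 2*8/(1 - 3))*(-22) = (85 + 2*8/(-2))*(-22) = (85 + 2*8*(-½))*(-22) = (85 - 8)*(-22) = 77*(-22) = -1694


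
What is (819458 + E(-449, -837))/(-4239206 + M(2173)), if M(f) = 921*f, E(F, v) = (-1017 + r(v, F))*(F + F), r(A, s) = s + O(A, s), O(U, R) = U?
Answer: -2887552/2237873 ≈ -1.2903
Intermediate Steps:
r(A, s) = A + s (r(A, s) = s + A = A + s)
E(F, v) = 2*F*(-1017 + F + v) (E(F, v) = (-1017 + (v + F))*(F + F) = (-1017 + (F + v))*(2*F) = (-1017 + F + v)*(2*F) = 2*F*(-1017 + F + v))
(819458 + E(-449, -837))/(-4239206 + M(2173)) = (819458 + 2*(-449)*(-1017 - 449 - 837))/(-4239206 + 921*2173) = (819458 + 2*(-449)*(-2303))/(-4239206 + 2001333) = (819458 + 2068094)/(-2237873) = 2887552*(-1/2237873) = -2887552/2237873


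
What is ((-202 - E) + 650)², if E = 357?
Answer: 8281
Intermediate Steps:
((-202 - E) + 650)² = ((-202 - 1*357) + 650)² = ((-202 - 357) + 650)² = (-559 + 650)² = 91² = 8281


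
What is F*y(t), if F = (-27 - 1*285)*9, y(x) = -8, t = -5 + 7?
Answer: 22464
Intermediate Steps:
t = 2
F = -2808 (F = (-27 - 285)*9 = -312*9 = -2808)
F*y(t) = -2808*(-8) = 22464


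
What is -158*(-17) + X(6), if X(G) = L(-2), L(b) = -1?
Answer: 2685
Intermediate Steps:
X(G) = -1
-158*(-17) + X(6) = -158*(-17) - 1 = 2686 - 1 = 2685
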